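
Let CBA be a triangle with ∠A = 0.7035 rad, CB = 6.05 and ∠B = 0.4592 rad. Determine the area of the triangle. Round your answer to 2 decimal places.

11.51

The third angle is ∠C = π − ∠B − ∠A = 1.9789 rad.
Law of sines: BA = CB·sin C/sin A ≈ 8.5844.
Law of sines: AC = CB·sin B/sin A ≈ 4.1453.
Area = ½·CB·BA·sin B ≈ 11.51.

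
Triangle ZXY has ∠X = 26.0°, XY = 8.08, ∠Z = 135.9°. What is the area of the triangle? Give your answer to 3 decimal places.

The third angle is ∠Y = 180° − ∠Z − ∠X = 18.10°.
Law of sines: YZ = XY·sin X/sin Z ≈ 5.0898.
Law of sines: ZX = XY·sin Y/sin Z ≈ 3.6072.
Area = ½·XY·YZ·sin Y ≈ 6.3883.

6.388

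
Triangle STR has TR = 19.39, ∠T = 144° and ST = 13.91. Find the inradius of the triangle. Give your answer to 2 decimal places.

r ≈ 2.44

By the law of cosines, RS² = ST² + TR² − 2·ST·TR·cos T = 1005.9, so RS ≈ 31.715.
Area = ½·ST·TR·sin T ≈ 79.267.
Semiperimeter s = (19.39+31.715+13.91)/2 = 32.508.
Inradius = area/s = 79.267/32.508 ≈ 2.4384.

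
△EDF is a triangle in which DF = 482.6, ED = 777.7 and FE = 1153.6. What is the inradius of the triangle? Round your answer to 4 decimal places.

117.2336

Semiperimeter s = (482.6 + 1153.6 + 777.7)/2 = 1206.9.
Heron's formula: area = √(1206.9·724.35·53.35·429.25) ≈ 1.415e+05.
Inradius = area/s = 1.415e+05/1206.9 ≈ 117.23.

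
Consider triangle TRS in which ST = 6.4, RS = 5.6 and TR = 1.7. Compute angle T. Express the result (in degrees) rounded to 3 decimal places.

By the law of cosines, cos T = (ST² + TR² − RS²) / (2·ST·TR) ≈ 0.57399, so ∠T ≈ 54.97°.

∠T ≈ 54.971°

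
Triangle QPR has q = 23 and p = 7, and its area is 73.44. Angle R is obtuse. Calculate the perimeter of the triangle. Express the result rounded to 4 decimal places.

From area = ½·q·p·sin R, we get sin R = 2·area/(q·p) ≈ 0.91230.
Taking the obtuse solution, ∠R ≈ 114.18°.
Law of cosines then gives r ≈ 26.643.
Perimeter = 23 + 7 + 26.643 = 56.643.

perimeter ≈ 56.6433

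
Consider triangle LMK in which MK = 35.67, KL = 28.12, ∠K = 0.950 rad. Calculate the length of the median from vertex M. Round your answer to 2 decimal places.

m_M ≈ 29.78

By the law of cosines, LM² = MK² + KL² − 2·MK·KL·cos K = 896.18, so LM ≈ 29.936.
Median from M: ½√(2·LM² + 2·MK² − KL²) ≈ 29.776.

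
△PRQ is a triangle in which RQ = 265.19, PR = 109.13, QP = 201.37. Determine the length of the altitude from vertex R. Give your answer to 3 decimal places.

99.706

Semiperimeter s = (265.19 + 201.37 + 109.13)/2 = 287.85.
Heron's formula: area = √(287.85·22.655·86.475·178.72) ≈ 10039.
The altitude from R has length 2·area/QP ≈ 99.706.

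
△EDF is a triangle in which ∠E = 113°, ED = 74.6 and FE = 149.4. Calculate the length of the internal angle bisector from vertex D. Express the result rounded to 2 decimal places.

t_D ≈ 98.82

By the law of cosines, DF² = FE² + ED² − 2·FE·ED·cos E = 36595, so DF ≈ 191.3.
Law of cosines again: cos D = (ED² + DF² − FE²)/(2·ED·DF) ≈ 0.69512, so ∠D ≈ 45.96°.
The bisector from D has length 2·ED·DF·cos(∠D/2)/(ED+DF) ≈ 98.821.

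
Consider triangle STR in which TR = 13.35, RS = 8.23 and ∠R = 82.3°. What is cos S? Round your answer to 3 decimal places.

cos S ≈ 0.438

By the law of cosines, ST² = TR² + RS² − 2·TR·RS·cos R = 216.51, so ST ≈ 14.714.
Law of cosines again: cos S = (RS² + ST² − TR²)/(2·RS·ST) ≈ 0.43775, so ∠S ≈ 64.04°.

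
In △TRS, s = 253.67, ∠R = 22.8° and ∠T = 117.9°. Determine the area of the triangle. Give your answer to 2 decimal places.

The third angle is ∠S = 180° − ∠T − ∠R = 39.30°.
Law of sines: t = s·sin T/sin S ≈ 353.95.
Law of sines: r = s·sin R/sin S ≈ 155.2.
Area = ½·s·t·sin R ≈ 17397.

17396.81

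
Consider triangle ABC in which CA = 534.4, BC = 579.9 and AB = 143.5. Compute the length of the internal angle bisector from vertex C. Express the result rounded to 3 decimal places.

t_C ≈ 552.050

By the law of cosines, cos C = (BC² + CA² − AB²) / (2·BC·CA) ≈ 0.97012, so ∠C ≈ 0.245 rad.
The bisector from C has length 2·BC·CA·cos(∠C/2)/(BC+CA) ≈ 552.05.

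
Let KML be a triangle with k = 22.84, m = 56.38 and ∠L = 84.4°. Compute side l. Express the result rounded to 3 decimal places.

By the law of cosines, l² = k² + m² − 2·k·m·cos L = 3449.1, so l ≈ 58.729.

58.729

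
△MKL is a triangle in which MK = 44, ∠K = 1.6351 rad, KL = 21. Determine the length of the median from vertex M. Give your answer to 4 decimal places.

m_M ≈ 45.8871

By the law of cosines, LM² = MK² + KL² − 2·MK·KL·cos K = 2495.8, so LM ≈ 49.957.
Median from M: ½√(2·LM² + 2·MK² − KL²) ≈ 45.887.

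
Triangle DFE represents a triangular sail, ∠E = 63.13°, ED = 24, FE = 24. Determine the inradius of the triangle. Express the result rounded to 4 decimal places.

r ≈ 7.0264

By the law of cosines, DF² = FE² + ED² − 2·FE·ED·cos E = 631.33, so DF ≈ 25.126.
Area = ½·FE·ED·sin E ≈ 256.91.
Semiperimeter s = (24+24+25.126)/2 = 36.563.
Inradius = area/s = 256.91/36.563 ≈ 7.0264.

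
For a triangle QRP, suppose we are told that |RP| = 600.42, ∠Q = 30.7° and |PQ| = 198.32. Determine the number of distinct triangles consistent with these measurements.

|PQ|·sin Q = 198.32·sin(30.7°) ≈ 101.3.
Since |RP| ≥ |PQ|, exactly one triangle exists.

1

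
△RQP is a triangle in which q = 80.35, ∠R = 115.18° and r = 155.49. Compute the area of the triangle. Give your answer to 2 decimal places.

area ≈ 3754.04

Law of sines: sin Q = q·sin R/r ≈ 0.46765.
Since r ≥ q, only the acute value applies: ∠Q ≈ 27.88°.
Then ∠P = 180° − ∠R − ∠Q ≈ 36.94°.
Law of sines gives p = r·sin P/sin R ≈ 103.25.
Area = ½·r·q·sin P ≈ 3754.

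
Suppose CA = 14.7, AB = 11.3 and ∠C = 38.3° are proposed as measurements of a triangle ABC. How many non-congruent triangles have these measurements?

CA·sin C = 14.7·sin(38.3°) ≈ 9.111.
Since CA sin C < AB < CA (9.111 < 11.3 < 14.7), two triangles exist.

2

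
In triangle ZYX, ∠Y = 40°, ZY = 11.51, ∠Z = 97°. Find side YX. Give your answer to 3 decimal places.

The third angle is ∠X = 180° − ∠Z − ∠Y = 43.00°.
Law of sines: YX = ZY·sin Z/sin X ≈ 16.751.

16.751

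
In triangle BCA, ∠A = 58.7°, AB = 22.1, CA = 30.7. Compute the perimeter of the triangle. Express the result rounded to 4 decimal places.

79.7433

By the law of cosines, BC² = CA² + AB² − 2·CA·AB·cos A = 725.94, so BC ≈ 26.943.
Semiperimeter s = (30.7+22.1+26.943)/2 = 39.872.
Perimeter = 30.7 + 22.1 + 26.943 = 79.743.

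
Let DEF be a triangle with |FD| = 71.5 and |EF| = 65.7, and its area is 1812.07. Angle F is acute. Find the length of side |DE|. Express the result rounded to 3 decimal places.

From area = ½·|EF|·|FD|·sin F, we get sin F = 2·area/(|EF|·|FD|) ≈ 0.77150.
Taking the acute solution, ∠F ≈ 50.49°.
Law of cosines then gives |DE| ≈ 58.747.

58.747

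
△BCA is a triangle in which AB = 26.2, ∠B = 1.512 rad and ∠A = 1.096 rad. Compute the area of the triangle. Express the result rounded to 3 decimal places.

area ≈ 599.115

The third angle is ∠C = π − ∠A − ∠B = 0.534 rad.
Law of sines: CA = AB·sin B/sin C ≈ 51.422.
Law of sines: BC = AB·sin A/sin C ≈ 45.813.
Area = ½·AB·CA·sin A ≈ 599.11.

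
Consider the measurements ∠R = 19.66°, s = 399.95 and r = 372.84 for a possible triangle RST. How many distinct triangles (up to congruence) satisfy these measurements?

2

s·sin R = 399.95·sin(19.66°) ≈ 134.6.
Since s sin R < r < s (134.6 < 372.84 < 399.95), two triangles exist.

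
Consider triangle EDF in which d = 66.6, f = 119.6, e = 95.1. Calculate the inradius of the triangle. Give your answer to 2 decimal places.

r ≈ 22.47

Semiperimeter s = (95.1 + 66.6 + 119.6)/2 = 140.65.
Heron's formula: area = √(140.65·45.55·74.05·21.05) ≈ 3160.1.
Inradius = area/s = 3160.1/140.65 ≈ 22.468.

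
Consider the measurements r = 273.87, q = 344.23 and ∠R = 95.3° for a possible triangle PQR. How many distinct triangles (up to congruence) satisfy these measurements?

0

q·sin R = 344.23·sin(95.3°) ≈ 342.8.
Since ∠R is not acute, a triangle exists only if r > q; here r ≤ q, so there is no triangle.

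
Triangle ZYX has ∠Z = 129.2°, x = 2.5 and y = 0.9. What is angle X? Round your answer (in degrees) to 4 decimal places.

By the law of cosines, z² = y² + x² − 2·y·x·cos Z = 9.9041, so z ≈ 3.1471.
Law of cosines again: cos X = (z² + y² − x²)/(2·z·y) ≈ 0.78805, so ∠X ≈ 38.00°.

∠X ≈ 37.9959°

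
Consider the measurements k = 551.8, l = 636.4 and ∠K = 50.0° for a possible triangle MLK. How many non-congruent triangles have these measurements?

2

l·sin K = 636.4·sin(50.0°) ≈ 487.5.
Since l sin K < k < l (487.5 < 551.8 < 636.4), two triangles exist.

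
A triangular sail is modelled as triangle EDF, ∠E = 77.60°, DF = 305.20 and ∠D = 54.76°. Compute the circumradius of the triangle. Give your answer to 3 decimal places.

156.245

The third angle is ∠F = 180° − ∠E − ∠D = 47.64°.
Law of sines: FE = DF·sin D/sin E ≈ 255.22.
Law of sines: ED = DF·sin F/sin E ≈ 230.91.
Circumradius = DF/(2 sin E) ≈ 156.24.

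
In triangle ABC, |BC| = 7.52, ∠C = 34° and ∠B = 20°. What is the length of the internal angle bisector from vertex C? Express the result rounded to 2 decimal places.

t_C ≈ 4.27

The third angle is ∠A = 180° − ∠B − ∠C = 126.00°.
Law of sines: |CA| = |BC|·sin B/sin A ≈ 3.1792.
Law of sines: |AB| = |BC|·sin C/sin A ≈ 5.1978.
The bisector from C has length 2·|BC|·|CA|·cos(∠C/2)/(|BC|+|CA|) ≈ 4.2737.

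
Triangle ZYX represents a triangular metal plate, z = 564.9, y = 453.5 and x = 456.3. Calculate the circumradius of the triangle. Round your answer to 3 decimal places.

R ≈ 290.158

By the law of cosines, cos Z = (y² + x² − z²) / (2·y·x) ≈ 0.22896, so ∠Z ≈ 1.340 rad.
Circumradius = z/(2 sin Z) ≈ 290.16.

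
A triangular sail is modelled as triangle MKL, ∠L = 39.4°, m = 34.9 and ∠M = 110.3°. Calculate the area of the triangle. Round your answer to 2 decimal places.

The third angle is ∠K = 180° − ∠L − ∠M = 30.30°.
Law of sines: k = m·sin K/sin M ≈ 18.774.
Law of sines: l = m·sin L/sin M ≈ 23.619.
Area = ½·m·k·sin L ≈ 207.94.

207.94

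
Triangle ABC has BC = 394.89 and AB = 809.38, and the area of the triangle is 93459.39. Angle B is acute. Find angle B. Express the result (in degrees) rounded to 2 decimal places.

35.79

From area = ½·AB·BC·sin B, we get sin B = 2·area/(AB·BC) ≈ 0.58482.
Taking the acute solution, ∠B ≈ 35.79°.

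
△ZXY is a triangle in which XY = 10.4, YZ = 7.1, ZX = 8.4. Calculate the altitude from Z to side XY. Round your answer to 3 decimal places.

Semiperimeter s = (10.4 + 7.1 + 8.4)/2 = 12.95.
Heron's formula: area = √(12.95·2.55·5.85·4.55) ≈ 29.648.
The altitude from Z has length 2·area/XY ≈ 5.7014.

h_Z ≈ 5.701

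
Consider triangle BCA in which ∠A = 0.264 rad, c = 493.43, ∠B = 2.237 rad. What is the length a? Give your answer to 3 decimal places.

The third angle is ∠C = π − ∠A − ∠B = 0.641 rad.
Law of sines: a = c·sin A/sin C ≈ 215.43.

215.432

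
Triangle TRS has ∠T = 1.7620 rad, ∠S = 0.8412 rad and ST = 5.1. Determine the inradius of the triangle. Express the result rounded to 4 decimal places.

The third angle is ∠R = π − ∠S − ∠T = 0.5384 rad.
Law of sines: RS = ST·sin T/sin R ≈ 9.765.
Law of sines: TR = ST·sin S/sin R ≈ 7.4144.
Area = ½·ST·RS·sin S ≈ 18.562.
Semiperimeter s = (9.765+5.1+7.4144)/2 = 11.14.
Inradius = area/s = 18.562/11.14 ≈ 1.6663.

1.6663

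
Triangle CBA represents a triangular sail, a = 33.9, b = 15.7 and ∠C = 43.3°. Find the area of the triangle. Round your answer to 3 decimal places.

Area = ½·b·a·sin C ≈ 182.51.

area ≈ 182.507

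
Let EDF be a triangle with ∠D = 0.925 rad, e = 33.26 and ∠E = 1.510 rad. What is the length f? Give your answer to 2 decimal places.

21.63

The third angle is ∠F = π − ∠E − ∠D = 0.707 rad.
Law of sines: f = e·sin F/sin E ≈ 21.634.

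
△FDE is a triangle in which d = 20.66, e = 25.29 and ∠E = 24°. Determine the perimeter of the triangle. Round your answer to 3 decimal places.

Law of sines: sin D = d·sin E/e ≈ 0.33227.
Since e ≥ d, only the acute value applies: ∠D ≈ 19.41°.
Then ∠F = 180° − ∠E − ∠D ≈ 136.59°.
Law of sines gives f = e·sin F/sin E ≈ 42.727.
Semiperimeter s = (42.727+20.66+25.29)/2 = 44.338.
Perimeter = 42.727 + 20.66 + 25.29 = 88.677.

88.677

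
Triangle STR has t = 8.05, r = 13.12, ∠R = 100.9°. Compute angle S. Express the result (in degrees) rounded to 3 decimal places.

Law of sines: sin T = t·sin R/r ≈ 0.60250.
Since r ≥ t, only the acute value applies: ∠T ≈ 37.05°.
Then ∠S = 180° − ∠R − ∠T ≈ 42.05°.

42.051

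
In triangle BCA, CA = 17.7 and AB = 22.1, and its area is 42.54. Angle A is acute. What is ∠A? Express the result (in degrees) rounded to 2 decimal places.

∠A ≈ 12.56°

From area = ½·CA·AB·sin A, we get sin A = 2·area/(CA·AB) ≈ 0.21750.
Taking the acute solution, ∠A ≈ 12.56°.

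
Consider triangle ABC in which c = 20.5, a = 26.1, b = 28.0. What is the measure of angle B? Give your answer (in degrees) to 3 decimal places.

72.743

By the law of cosines, cos B = (c² + a² − b²) / (2·c·a) ≈ 0.29666, so ∠B ≈ 72.74°.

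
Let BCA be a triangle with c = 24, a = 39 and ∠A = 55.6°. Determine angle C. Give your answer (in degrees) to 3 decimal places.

Law of sines: sin C = c·sin A/a ≈ 0.50776.
Since a ≥ c, only the acute value applies: ∠C ≈ 30.51°.
Then ∠B = 180° − ∠A − ∠C ≈ 93.89°.

∠C ≈ 30.515°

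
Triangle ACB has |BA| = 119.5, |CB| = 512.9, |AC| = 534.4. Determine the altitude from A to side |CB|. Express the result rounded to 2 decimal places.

Semiperimeter s = (512.9 + 119.5 + 534.4)/2 = 583.4.
Heron's formula: area = √(583.4·70.5·463.9·49) ≈ 30577.
The altitude from A has length 2·area/|CB| ≈ 119.23.

h_A ≈ 119.23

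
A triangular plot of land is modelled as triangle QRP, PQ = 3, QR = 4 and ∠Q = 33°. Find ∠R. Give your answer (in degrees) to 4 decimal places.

∠R ≈ 47.7530°

By the law of cosines, RP² = PQ² + QR² − 2·PQ·QR·cos Q = 4.8719, so RP ≈ 2.2072.
Law of cosines again: cos R = (QR² + RP² − PQ²)/(2·QR·RP) ≈ 0.67233, so ∠R ≈ 47.75°.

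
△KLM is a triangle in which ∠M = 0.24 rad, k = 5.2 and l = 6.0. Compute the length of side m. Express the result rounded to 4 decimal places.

1.5584

By the law of cosines, m² = k² + l² − 2·k·l·cos M = 2.4285, so m ≈ 1.5584.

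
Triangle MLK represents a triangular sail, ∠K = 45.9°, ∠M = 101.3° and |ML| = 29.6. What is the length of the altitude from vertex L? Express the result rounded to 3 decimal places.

The third angle is ∠L = 180° − ∠K − ∠M = 32.80°.
Law of sines: |LK| = |ML|·sin M/sin K ≈ 40.419.
Law of sines: |KM| = |ML|·sin L/sin K ≈ 22.328.
Area = ½·|ML|·|LK|·sin L ≈ 324.05.
The altitude from L has length 2·area/|KM| ≈ 29.026.

29.026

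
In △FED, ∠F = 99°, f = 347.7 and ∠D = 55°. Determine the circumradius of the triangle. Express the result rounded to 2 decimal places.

R ≈ 176.02

The third angle is ∠E = 180° − ∠D − ∠F = 26.00°.
Law of sines: e = f·sin E/sin F ≈ 154.32.
Law of sines: d = f·sin D/sin F ≈ 288.37.
Circumradius = f/(2 sin F) ≈ 176.02.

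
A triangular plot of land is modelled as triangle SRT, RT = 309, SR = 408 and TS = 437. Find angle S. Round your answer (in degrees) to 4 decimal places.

42.7267

By the law of cosines, cos S = (TS² + SR² − RT²) / (2·TS·SR) ≈ 0.73460, so ∠S ≈ 42.73°.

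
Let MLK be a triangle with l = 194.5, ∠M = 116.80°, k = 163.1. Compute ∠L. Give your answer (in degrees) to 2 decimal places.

By the law of cosines, m² = l² + k² − 2·l·k·cos M = 93038, so m ≈ 305.02.
Law of cosines again: cos L = (k² + m² − l²)/(2·k·m) ≈ 0.82222, so ∠L ≈ 34.69°.

∠L ≈ 34.69°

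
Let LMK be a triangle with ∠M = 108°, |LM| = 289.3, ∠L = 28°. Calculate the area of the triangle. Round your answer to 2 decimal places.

26897.46

The third angle is ∠K = 180° − ∠L − ∠M = 44.00°.
Law of sines: |MK| = |LM|·sin L/sin K ≈ 195.52.
Law of sines: |KL| = |LM|·sin M/sin K ≈ 396.08.
Area = ½·|LM|·|MK|·sin M ≈ 26897.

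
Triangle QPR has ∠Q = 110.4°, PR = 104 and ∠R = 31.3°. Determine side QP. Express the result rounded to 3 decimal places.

57.645

The third angle is ∠P = 180° − ∠R − ∠Q = 38.30°.
Law of sines: QP = PR·sin R/sin Q ≈ 57.645.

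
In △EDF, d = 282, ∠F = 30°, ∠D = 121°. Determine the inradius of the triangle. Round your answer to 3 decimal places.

r ≈ 37.111

The third angle is ∠E = 180° − ∠D − ∠F = 29.00°.
Law of sines: e = d·sin E/sin D ≈ 159.5.
Law of sines: f = d·sin F/sin D ≈ 164.5.
Area = ½·d·e·sin F ≈ 11245.
Semiperimeter s = (159.5+282+164.5)/2 = 303.
Inradius = area/s = 11245/303 ≈ 37.111.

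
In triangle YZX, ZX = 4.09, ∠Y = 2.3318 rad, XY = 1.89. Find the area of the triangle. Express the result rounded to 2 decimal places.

Law of sines: sin Z = XY·sin Y/ZX ≈ 0.33463.
Since ZX ≥ XY, only the acute value applies: ∠Z ≈ 0.3412 rad.
Then ∠X = π − ∠Y − ∠Z ≈ 0.4686 rad.
Law of sines gives YZ = ZX·sin X/sin Y ≈ 2.5508.
Area = ½·ZX·XY·sin X ≈ 1.7455.

area ≈ 1.75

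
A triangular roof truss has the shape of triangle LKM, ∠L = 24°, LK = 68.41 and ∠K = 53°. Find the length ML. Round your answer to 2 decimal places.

56.07

The third angle is ∠M = 180° − ∠L − ∠K = 103.00°.
Law of sines: ML = LK·sin K/sin M ≈ 56.072.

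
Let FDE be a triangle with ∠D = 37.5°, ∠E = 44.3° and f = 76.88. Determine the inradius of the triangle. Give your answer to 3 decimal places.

The third angle is ∠F = 180° − ∠D − ∠E = 98.20°.
Law of sines: d = f·sin D/sin F ≈ 47.285.
Law of sines: e = f·sin E/sin F ≈ 54.249.
Area = ½·f·d·sin E ≈ 1269.5.
Semiperimeter s = (76.88+47.285+54.249)/2 = 89.207.
Inradius = area/s = 1269.5/89.207 ≈ 14.231.

r ≈ 14.231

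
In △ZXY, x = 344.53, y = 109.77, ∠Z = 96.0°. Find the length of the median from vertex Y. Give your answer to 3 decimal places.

354.495

By the law of cosines, z² = x² + y² − 2·x·y·cos Z = 1.3866e+05, so z ≈ 372.37.
Median from Y: ½√(2·z² + 2·x² − y²) ≈ 354.49.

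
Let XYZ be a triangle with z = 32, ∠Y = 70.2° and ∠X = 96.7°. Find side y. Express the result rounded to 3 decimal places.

132.839

The third angle is ∠Z = 180° − ∠X − ∠Y = 13.10°.
Law of sines: y = z·sin Y/sin Z ≈ 132.84.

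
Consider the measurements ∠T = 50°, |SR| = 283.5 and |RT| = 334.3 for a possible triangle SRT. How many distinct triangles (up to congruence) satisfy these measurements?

2

|RT|·sin T = 334.3·sin(50°) ≈ 256.1.
Since |RT| sin T < |SR| < |RT| (256.1 < 283.5 < 334.3), two triangles exist.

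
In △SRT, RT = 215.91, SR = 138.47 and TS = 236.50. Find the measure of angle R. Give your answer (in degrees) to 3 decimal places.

By the law of cosines, cos R = (SR² + RT² − TS²) / (2·SR·RT) ≈ 0.16488, so ∠R ≈ 80.51°.

∠R ≈ 80.510°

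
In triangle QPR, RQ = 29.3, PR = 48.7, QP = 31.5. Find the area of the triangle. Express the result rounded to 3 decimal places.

442.716

Semiperimeter s = (48.7 + 29.3 + 31.5)/2 = 54.75.
Heron's formula: area = √(54.75·6.05·25.45·23.25) ≈ 442.72.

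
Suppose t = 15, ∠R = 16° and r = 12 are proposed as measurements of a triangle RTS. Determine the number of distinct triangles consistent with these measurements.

t·sin R = 15·sin(16°) ≈ 4.135.
Since t sin R < r < t (4.135 < 12 < 15), two triangles exist.

2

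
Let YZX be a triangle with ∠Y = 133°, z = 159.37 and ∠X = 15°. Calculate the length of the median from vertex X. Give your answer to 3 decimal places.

m_X ≈ 188.079

The third angle is ∠Z = 180° − ∠X − ∠Y = 32.00°.
Law of sines: y = z·sin Y/sin Z ≈ 219.95.
Law of sines: x = z·sin X/sin Z ≈ 77.838.
Median from X: ½√(2·y² + 2·z² − x²) ≈ 188.08.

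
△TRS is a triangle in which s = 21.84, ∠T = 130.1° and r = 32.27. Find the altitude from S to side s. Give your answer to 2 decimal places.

By the law of cosines, t² = r² + s² − 2·r·s·cos T = 2426.3, so t ≈ 49.257.
Area = ½·r·s·sin T ≈ 269.55.
The altitude from S has length 2·area/s ≈ 24.684.

h_S ≈ 24.68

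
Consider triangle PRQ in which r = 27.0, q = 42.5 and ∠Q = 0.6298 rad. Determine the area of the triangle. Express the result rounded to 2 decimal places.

Law of sines: sin R = r·sin Q/q ≈ 0.37418.
Since q ≥ r, only the acute value applies: ∠R ≈ 0.3835 rad.
Then ∠P = π − ∠Q − ∠R ≈ 2.1283 rad.
Law of sines gives p = q·sin P/sin Q ≈ 61.233.
Area = ½·q·r·sin P ≈ 486.88.

486.88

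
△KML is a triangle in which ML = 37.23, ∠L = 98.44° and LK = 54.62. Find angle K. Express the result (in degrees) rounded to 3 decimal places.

∠K ≈ 31.505°

By the law of cosines, KM² = ML² + LK² − 2·ML·LK·cos L = 4966.3, so KM ≈ 70.472.
Law of cosines again: cos K = (LK² + KM² − ML²)/(2·LK·KM) ≈ 0.85260, so ∠K ≈ 31.50°.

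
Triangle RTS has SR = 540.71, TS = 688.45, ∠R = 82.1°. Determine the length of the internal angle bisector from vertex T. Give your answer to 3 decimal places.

t_T ≈ 526.843

Law of sines: sin T = SR·sin R/TS ≈ 0.77795.
Since TS ≥ SR, only the acute value applies: ∠T ≈ 51.07°.
Then ∠S = 180° − ∠R − ∠T ≈ 46.83°.
Law of sines gives RT = TS·sin S/sin R ≈ 506.89.
The bisector from T has length 2·RT·TS·cos(∠T/2)/(RT+TS) ≈ 526.84.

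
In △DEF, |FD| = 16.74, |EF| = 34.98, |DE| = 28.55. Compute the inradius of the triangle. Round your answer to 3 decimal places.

5.900

Semiperimeter s = (34.98 + 16.74 + 28.55)/2 = 40.135.
Heron's formula: area = √(40.135·5.155·23.395·11.585) ≈ 236.8.
Inradius = area/s = 236.8/40.135 ≈ 5.9001.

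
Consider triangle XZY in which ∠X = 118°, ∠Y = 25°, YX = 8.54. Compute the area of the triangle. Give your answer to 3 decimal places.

area ≈ 22.610

The third angle is ∠Z = 180° − ∠Y − ∠X = 37.00°.
Law of sines: ZY = YX·sin X/sin Z ≈ 12.529.
Law of sines: XZ = YX·sin Y/sin Z ≈ 5.9971.
Area = ½·YX·ZY·sin Y ≈ 22.61.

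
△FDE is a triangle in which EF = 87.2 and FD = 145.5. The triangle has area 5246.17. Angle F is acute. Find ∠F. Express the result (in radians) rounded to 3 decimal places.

∠F ≈ 0.974 rad

From area = ½·EF·FD·sin F, we get sin F = 2·area/(EF·FD) ≈ 0.82698.
Taking the acute solution, ∠F ≈ 0.974 rad.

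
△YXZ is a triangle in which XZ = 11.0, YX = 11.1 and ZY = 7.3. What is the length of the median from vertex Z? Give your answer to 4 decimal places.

Median from Z: ½√(2·XZ² + 2·ZY² − YX²) ≈ 7.5062.

7.5062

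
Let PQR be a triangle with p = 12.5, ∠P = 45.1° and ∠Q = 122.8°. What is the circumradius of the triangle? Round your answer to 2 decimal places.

8.82

The third angle is ∠R = 180° − ∠P − ∠Q = 12.10°.
Law of sines: q = p·sin Q/sin P ≈ 14.833.
Law of sines: r = p·sin R/sin P ≈ 3.6991.
Circumradius = p/(2 sin P) ≈ 8.8234.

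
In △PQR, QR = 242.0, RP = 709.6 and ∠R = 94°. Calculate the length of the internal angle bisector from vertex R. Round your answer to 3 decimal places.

246.143

By the law of cosines, PQ² = QR² + RP² − 2·QR·RP·cos R = 5.8605e+05, so PQ ≈ 765.54.
The bisector from R has length 2·QR·RP·cos(∠R/2)/(QR+RP) ≈ 246.14.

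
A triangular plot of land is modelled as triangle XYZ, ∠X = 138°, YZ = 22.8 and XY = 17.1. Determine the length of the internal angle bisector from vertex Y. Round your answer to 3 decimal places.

Law of sines: sin Z = XY·sin X/YZ ≈ 0.50185.
Since YZ ≥ XY, only the acute value applies: ∠Z ≈ 30.12°.
Then ∠Y = 180° − ∠X − ∠Z ≈ 11.88°.
Law of sines gives ZX = YZ·sin Y/sin X ≈ 7.0132.
The bisector from Y has length 2·XY·YZ·cos(∠Y/2)/(XY+YZ) ≈ 19.438.

t_Y ≈ 19.438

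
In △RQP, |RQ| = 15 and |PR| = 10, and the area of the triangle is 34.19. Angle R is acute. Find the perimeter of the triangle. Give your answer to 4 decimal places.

From area = ½·|PR|·|RQ|·sin R, we get sin R = 2·area/(|PR|·|RQ|) ≈ 0.45587.
Taking the acute solution, ∠R ≈ 27.12°.
Law of cosines then gives |QP| ≈ 7.6148.
Perimeter = 7.6148 + 10 + 15 = 32.615.

32.6148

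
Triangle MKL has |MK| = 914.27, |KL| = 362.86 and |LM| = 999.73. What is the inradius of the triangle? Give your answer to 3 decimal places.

Semiperimeter s = (362.86 + 999.73 + 914.27)/2 = 1138.4.
Heron's formula: area = √(1138.4·775.57·138.7·224.16) ≈ 1.6568e+05.
Inradius = area/s = 1.6568e+05/1138.4 ≈ 145.54.

r ≈ 145.537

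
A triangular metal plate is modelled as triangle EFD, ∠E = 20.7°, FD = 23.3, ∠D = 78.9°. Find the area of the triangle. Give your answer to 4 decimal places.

The third angle is ∠F = 180° − ∠D − ∠E = 80.40°.
Law of sines: DE = FD·sin F/sin E ≈ 64.994.
Law of sines: EF = FD·sin D/sin E ≈ 64.684.
Area = ½·FD·DE·sin D ≈ 743.01.

area ≈ 743.0141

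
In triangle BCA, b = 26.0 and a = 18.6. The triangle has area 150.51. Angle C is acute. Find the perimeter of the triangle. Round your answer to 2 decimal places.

perimeter ≈ 60.88

From area = ½·a·b·sin C, we get sin C = 2·area/(a·b) ≈ 0.62246.
Taking the acute solution, ∠C ≈ 38.50°.
Law of cosines then gives c ≈ 16.278.
Perimeter = 26 + 16.278 + 18.6 = 60.878.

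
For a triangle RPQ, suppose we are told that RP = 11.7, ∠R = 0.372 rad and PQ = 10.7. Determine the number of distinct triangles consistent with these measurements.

2

RP·sin R = 11.7·sin(0.372 rad) ≈ 4.253.
Since RP sin R < PQ < RP (4.253 < 10.7 < 11.7), two triangles exist.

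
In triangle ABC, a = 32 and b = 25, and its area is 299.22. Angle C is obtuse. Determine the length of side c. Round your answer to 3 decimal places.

From area = ½·a·b·sin C, we get sin C = 2·area/(a·b) ≈ 0.74805.
Taking the obtuse solution, ∠C ≈ 131.58°.
Law of cosines then gives c ≈ 52.066.

52.066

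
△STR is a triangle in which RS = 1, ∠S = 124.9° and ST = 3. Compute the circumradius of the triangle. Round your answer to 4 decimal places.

2.2344

By the law of cosines, TR² = RS² + ST² − 2·RS·ST·cos S = 13.433, so TR ≈ 3.6651.
Area = ½·RS·ST·sin S ≈ 1.2302.
Circumradius = TR/(2 sin S) ≈ 2.2344.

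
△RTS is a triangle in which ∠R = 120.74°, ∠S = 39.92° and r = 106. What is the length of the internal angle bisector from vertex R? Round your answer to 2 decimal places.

The third angle is ∠T = 180° − ∠S − ∠R = 19.34°.
Law of sines: t = r·sin T/sin R ≈ 40.843.
Law of sines: s = r·sin S/sin R ≈ 79.142.
The bisector from R has length 2·t·s·cos(∠R/2)/(t+s) ≈ 26.638.

t_R ≈ 26.64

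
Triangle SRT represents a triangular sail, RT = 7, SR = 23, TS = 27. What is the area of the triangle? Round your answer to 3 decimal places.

71.100

Semiperimeter s = (7 + 27 + 23)/2 = 28.5.
Heron's formula: area = √(28.5·21.5·1.5·5.5) ≈ 71.1.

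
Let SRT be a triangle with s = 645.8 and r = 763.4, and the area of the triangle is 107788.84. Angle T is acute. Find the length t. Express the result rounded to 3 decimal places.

336.293

From area = ½·s·r·sin T, we get sin T = 2·area/(s·r) ≈ 0.43727.
Taking the acute solution, ∠T ≈ 25.93°.
Law of cosines then gives t ≈ 336.29.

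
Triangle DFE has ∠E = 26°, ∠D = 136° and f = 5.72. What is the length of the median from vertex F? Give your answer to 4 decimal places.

The third angle is ∠F = 180° − ∠E − ∠D = 18.00°.
Law of sines: d = f·sin D/sin F ≈ 12.858.
Law of sines: e = f·sin E/sin F ≈ 8.1144.
Median from F: ½√(2·e² + 2·d² − f²) ≈ 10.364.

10.3639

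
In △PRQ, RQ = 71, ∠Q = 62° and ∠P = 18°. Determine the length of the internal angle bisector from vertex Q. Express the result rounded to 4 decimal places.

t_Q ≈ 92.6467

The third angle is ∠R = 180° − ∠Q − ∠P = 100.00°.
Law of sines: QP = RQ·sin R/sin P ≈ 226.27.
Law of sines: PR = RQ·sin Q/sin P ≈ 202.87.
The bisector from Q has length 2·RQ·QP·cos(∠Q/2)/(RQ+QP) ≈ 92.647.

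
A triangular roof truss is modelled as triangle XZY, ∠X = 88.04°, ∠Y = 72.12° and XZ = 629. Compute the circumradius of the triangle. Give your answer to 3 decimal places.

R ≈ 330.461

The third angle is ∠Z = 180° − ∠Y − ∠X = 19.84°.
Law of sines: ZY = XZ·sin X/sin Y ≈ 660.53.
Law of sines: YX = XZ·sin Z/sin Y ≈ 224.31.
Circumradius = XZ/(2 sin Y) ≈ 330.46.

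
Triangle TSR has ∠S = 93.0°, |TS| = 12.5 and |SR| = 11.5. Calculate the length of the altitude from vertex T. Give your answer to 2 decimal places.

By the law of cosines, |RT|² = |TS|² + |SR|² − 2·|TS|·|SR|·cos S = 303.55, so |RT| ≈ 17.423.
Area = ½·|TS|·|SR|·sin S ≈ 71.776.
The altitude from T has length 2·area/|SR| ≈ 12.483.

12.48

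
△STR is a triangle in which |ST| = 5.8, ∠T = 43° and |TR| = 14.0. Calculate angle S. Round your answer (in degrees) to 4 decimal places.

By the law of cosines, |RS|² = |ST|² + |TR|² − 2·|ST|·|TR|·cos T = 110.87, so |RS| ≈ 10.529.
Law of cosines again: cos S = (|RS|² + |ST|² − |TR|²)/(2·|RS|·|ST|) ≈ -0.42158, so ∠S ≈ 114.93°.

∠S ≈ 114.9342°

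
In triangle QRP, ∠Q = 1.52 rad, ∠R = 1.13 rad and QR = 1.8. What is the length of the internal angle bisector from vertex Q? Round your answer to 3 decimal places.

t_Q ≈ 1.715

The third angle is ∠P = π − ∠Q − ∠R = 0.492 rad.
Law of sines: RP = QR·sin Q/sin P ≈ 3.8084.
Law of sines: PQ = QR·sin R/sin P ≈ 3.4488.
The bisector from Q has length 2·PQ·QR·cos(∠Q/2)/(PQ+QR) ≈ 1.7146.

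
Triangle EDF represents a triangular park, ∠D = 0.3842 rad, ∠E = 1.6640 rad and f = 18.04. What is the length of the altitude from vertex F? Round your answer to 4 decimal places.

The third angle is ∠F = π − ∠E − ∠D = 1.0934 rad.
Law of sines: e = f·sin E/sin F ≈ 20.223.
Law of sines: d = f·sin D/sin F ≈ 7.6129.
Area = ½·f·e·sin D ≈ 68.37.
The altitude from F has length 2·area/f ≈ 7.5799.

h_F ≈ 7.5799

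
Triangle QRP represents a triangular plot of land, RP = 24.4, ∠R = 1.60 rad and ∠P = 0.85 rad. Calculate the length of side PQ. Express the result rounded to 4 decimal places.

38.2423

The third angle is ∠Q = π − ∠R − ∠P = 0.692 rad.
Law of sines: PQ = RP·sin R/sin Q ≈ 38.242.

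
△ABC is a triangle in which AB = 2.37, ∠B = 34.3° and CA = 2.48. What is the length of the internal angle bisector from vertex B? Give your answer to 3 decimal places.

t_B ≈ 2.857

Law of sines: sin C = AB·sin B/CA ≈ 0.53853.
Since CA ≥ AB, only the acute value applies: ∠C ≈ 32.58°.
Then ∠A = 180° − ∠B − ∠C ≈ 113.12°.
Law of sines gives BC = CA·sin A/sin B ≈ 4.0475.
The bisector from B has length 2·AB·BC·cos(∠B/2)/(AB+BC) ≈ 2.8566.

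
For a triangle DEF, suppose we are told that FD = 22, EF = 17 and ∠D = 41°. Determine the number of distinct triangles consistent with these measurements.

FD·sin D = 22·sin(41°) ≈ 14.43.
Since FD sin D < EF < FD (14.43 < 17 < 22), two triangles exist.

2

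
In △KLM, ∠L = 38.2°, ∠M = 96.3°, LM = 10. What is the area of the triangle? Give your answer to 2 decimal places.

The third angle is ∠K = 180° − ∠L − ∠M = 45.50°.
Law of sines: MK = LM·sin L/sin K ≈ 8.6703.
Law of sines: KL = LM·sin M/sin K ≈ 13.936.
Area = ½·LM·MK·sin M ≈ 43.09.

area ≈ 43.09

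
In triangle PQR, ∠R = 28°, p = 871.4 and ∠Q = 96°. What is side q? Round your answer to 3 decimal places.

1045.340

The third angle is ∠P = 180° − ∠Q − ∠R = 56.00°.
Law of sines: q = p·sin Q/sin P ≈ 1045.3.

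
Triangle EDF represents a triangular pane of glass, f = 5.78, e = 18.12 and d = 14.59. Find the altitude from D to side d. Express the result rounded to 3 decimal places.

h_D ≈ 5.050

Semiperimeter s = (18.12 + 14.59 + 5.78)/2 = 19.245.
Heron's formula: area = √(19.245·1.125·4.655·13.465) ≈ 36.838.
The altitude from D has length 2·area/d ≈ 5.0498.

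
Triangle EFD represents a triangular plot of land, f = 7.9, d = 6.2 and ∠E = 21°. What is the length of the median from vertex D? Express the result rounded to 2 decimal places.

5.13

By the law of cosines, e² = f² + d² − 2·f·d·cos E = 9.3965, so e ≈ 3.0654.
Median from D: ½√(2·e² + 2·f² − d²) ≈ 5.1277.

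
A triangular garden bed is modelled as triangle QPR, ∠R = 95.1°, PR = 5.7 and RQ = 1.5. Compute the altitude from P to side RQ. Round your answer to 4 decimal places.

h_P ≈ 5.6774

By the law of cosines, QP² = PR² + RQ² − 2·PR·RQ·cos R = 36.26, so QP ≈ 6.0216.
Area = ½·PR·RQ·sin R ≈ 4.2581.
The altitude from P has length 2·area/RQ ≈ 5.6774.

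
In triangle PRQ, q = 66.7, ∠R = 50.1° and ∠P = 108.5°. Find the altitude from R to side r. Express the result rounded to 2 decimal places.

The third angle is ∠Q = 180° − ∠P − ∠R = 21.40°.
Law of sines: p = q·sin P/sin Q ≈ 173.35.
Law of sines: r = q·sin R/sin Q ≈ 140.24.
Area = ½·q·p·sin R ≈ 4435.3.
The altitude from R has length 2·area/r ≈ 63.253.

h_R ≈ 63.25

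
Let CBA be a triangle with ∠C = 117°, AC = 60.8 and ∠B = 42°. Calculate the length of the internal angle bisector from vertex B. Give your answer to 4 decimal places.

43.3603

The third angle is ∠A = 180° − ∠C − ∠B = 21.00°.
Law of sines: BA = AC·sin C/sin B ≈ 80.961.
Law of sines: CB = AC·sin A/sin B ≈ 32.563.
The bisector from B has length 2·CB·BA·cos(∠B/2)/(CB+BA) ≈ 43.36.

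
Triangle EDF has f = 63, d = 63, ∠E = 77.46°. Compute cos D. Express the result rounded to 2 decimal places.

By the law of cosines, e² = d² + f² − 2·d·f·cos E = 6214.5, so e ≈ 78.832.
Law of cosines again: cos D = (f² + e² − d²)/(2·f·e) ≈ 0.62565, so ∠D ≈ 51.27°.

cos D ≈ 0.63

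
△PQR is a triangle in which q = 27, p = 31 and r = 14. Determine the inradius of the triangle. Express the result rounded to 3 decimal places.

5.244

Semiperimeter s = (31 + 27 + 14)/2 = 36.
Heron's formula: area = √(36·5·9·22) ≈ 188.79.
Inradius = area/s = 188.79/36 ≈ 5.244.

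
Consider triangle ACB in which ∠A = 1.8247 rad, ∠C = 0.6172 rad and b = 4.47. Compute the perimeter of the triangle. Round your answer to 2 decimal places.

The third angle is ∠B = π − ∠A − ∠C = 0.6997 rad.
Law of sines: a = b·sin A/sin B ≈ 6.7186.
Law of sines: c = b·sin C/sin B ≈ 4.0172.
Semiperimeter s = (6.7186+4.0172+4.47)/2 = 7.6029.
Perimeter = 6.7186 + 4.0172 + 4.47 = 15.206.

perimeter ≈ 15.21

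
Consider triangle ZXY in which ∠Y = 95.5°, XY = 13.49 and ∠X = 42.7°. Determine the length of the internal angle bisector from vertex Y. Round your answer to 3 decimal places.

9.149

The third angle is ∠Z = 180° − ∠X − ∠Y = 41.80°.
Law of sines: YZ = XY·sin X/sin Z ≈ 13.725.
Law of sines: ZX = XY·sin Y/sin Z ≈ 20.146.
The bisector from Y has length 2·XY·YZ·cos(∠Y/2)/(XY+YZ) ≈ 9.1487.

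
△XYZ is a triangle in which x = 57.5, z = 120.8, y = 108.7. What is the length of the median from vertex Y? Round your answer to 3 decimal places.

77.431

Median from Y: ½√(2·z² + 2·x² − y²) ≈ 77.431.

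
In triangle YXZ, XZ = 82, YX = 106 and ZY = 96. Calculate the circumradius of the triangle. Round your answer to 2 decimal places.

R ≈ 55.54

By the law of cosines, cos Y = (ZY² + YX² − XZ²) / (2·ZY·YX) ≈ 0.67453, so ∠Y ≈ 47.58°.
Circumradius = XZ/(2 sin Y) ≈ 55.537.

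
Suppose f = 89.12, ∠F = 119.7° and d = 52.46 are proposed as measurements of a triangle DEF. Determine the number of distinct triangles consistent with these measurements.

d·sin F = 52.46·sin(119.7°) ≈ 45.57.
Since ∠F is not acute, a triangle exists only if f > d; here f > d, so there is exactly one triangle.

1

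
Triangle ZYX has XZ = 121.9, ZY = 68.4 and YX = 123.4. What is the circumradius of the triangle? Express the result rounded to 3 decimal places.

By the law of cosines, cos Z = (XZ² + ZY² − YX²) / (2·XZ·ZY) ≈ 0.25849, so ∠Z ≈ 75.02°.
Circumradius = YX/(2 sin Z) ≈ 63.871.

R ≈ 63.871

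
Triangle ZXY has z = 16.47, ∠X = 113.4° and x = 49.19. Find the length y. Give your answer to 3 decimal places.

40.269

Law of sines: sin Z = z·sin X/x ≈ 0.30729.
Since x ≥ z, only the acute value applies: ∠Z ≈ 17.90°.
Then ∠Y = 180° − ∠X − ∠Z ≈ 48.70°.
Law of sines gives y = x·sin Y/sin X ≈ 40.269.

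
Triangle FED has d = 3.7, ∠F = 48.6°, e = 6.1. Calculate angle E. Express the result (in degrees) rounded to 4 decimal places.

By the law of cosines, f² = e² + d² − 2·e·d·cos F = 21.048, so f ≈ 4.5879.
Law of cosines again: cos E = (d² + f² − e²)/(2·d·f) ≈ -0.07280, so ∠E ≈ 94.17°.

∠E ≈ 94.1749°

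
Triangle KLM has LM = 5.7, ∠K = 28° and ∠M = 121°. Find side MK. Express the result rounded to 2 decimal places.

The third angle is ∠L = 180° − ∠M − ∠K = 31.00°.
Law of sines: MK = LM·sin L/sin K ≈ 6.2532.

6.25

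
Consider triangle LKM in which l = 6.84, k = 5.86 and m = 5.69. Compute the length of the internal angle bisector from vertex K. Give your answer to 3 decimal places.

t_K ≈ 5.514

By the law of cosines, cos K = (m² + l² − k²) / (2·m·l) ≈ 0.57583, so ∠K ≈ 54.84°.
The bisector from K has length 2·m·l·cos(∠K/2)/(m+l) ≈ 5.5143.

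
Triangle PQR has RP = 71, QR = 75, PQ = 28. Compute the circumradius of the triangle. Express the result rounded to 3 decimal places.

37.548

By the law of cosines, cos P = (RP² + PQ² − QR²) / (2·RP·PQ) ≈ 0.05030, so ∠P ≈ 87.12°.
Circumradius = QR/(2 sin P) ≈ 37.548.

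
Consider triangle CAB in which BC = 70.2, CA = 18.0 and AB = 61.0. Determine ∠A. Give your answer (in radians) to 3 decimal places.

1.985

By the law of cosines, cos A = (CA² + AB² − BC²) / (2·CA·AB) ≈ -0.40211, so ∠A ≈ 1.985 rad.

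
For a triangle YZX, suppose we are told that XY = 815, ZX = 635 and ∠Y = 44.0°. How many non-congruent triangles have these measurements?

XY·sin Y = 815·sin(44.0°) ≈ 566.1.
Since XY sin Y < ZX < XY (566.1 < 635 < 815), two triangles exist.

2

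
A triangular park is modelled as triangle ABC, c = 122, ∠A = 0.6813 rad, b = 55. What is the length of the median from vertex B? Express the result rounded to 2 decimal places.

102.12

By the law of cosines, a² = b² + c² − 2·b·c·cos A = 7485, so a ≈ 86.516.
Median from B: ½√(2·c² + 2·a² − b²) ≈ 102.12.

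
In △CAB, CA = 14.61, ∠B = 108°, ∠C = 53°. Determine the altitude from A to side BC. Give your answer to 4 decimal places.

11.6681

The third angle is ∠A = 180° − ∠B − ∠C = 19.00°.
Law of sines: AB = CA·sin C/sin B ≈ 12.269.
Law of sines: BC = CA·sin A/sin B ≈ 5.0013.
Area = ½·CA·AB·sin A ≈ 29.178.
The altitude from A has length 2·area/BC ≈ 11.668.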